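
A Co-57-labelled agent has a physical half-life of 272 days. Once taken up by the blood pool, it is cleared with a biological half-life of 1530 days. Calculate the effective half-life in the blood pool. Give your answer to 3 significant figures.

1/t_eff = 1/t_phys + 1/t_biol = 1/272 + 1/1530 = 0.0043301 per day.
t_eff = 272 × 1530 / (272 + 1530) ≈ 230.94 days.

231 days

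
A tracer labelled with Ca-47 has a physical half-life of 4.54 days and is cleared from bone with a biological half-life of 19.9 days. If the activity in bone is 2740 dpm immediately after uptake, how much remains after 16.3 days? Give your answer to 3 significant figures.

129 dpm

1/t_eff = 1/t_phys + 1/t_biol = 1/4.54 + 1/19.9 = 0.27052 per day.
t_eff = 4.54 × 19.9 / (4.54 + 19.9) ≈ 3.6966 days.
Remaining = 2740 × (1/2)^(16.3/3.6966) = 2740 × (1/2)^4.4094 ≈ 128.94 dpm.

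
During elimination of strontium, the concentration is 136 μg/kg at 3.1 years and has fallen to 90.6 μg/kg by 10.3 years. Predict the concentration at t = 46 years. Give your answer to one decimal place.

12.1 μg/kg

Over Δt = 10.3 − 3.1 = 7.2 years, the level fell by a factor of 136/90.6 ≈ 1.5011.
n = log₂(1.5011) ≈ 0.58602 half-lives, so t½ = 7.2/0.58602 ≈ 12.286 years.
From t = 10.3 to t = 46: 90.6 × (1/2)^((46−10.3)/12.286) ≈ 12.09 μg/kg.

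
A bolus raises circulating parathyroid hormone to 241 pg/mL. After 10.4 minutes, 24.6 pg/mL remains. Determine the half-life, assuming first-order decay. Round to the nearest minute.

A/A₀ = 24.6/241 ≈ 0.10207.
n = log₂(9.7967) ≈ 3.2923 half-lives elapsed in 10.4 minutes.
t½ = 10.4/3.2923 ≈ 3.1589 minutes.

3 minutes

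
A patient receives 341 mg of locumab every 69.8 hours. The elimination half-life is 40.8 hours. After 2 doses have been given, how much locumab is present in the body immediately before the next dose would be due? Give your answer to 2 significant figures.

140 mg

The 2 doses were given 139.6, 69.8 hours ago.
Total = 341·(1/2)^(139.6/40.8) + 341·(1/2)^(69.8/40.8)
      = 31.824 + 104.17 ≈ 136 mg.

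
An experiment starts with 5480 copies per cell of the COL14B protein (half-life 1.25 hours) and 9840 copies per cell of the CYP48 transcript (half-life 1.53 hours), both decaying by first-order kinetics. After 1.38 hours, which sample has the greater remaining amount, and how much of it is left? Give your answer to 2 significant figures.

CYP48 transcript, 5300 copies per cell

COL14B protein: 5480 × (1/2)^1.104 ≈ 2549.4 copies per cell.
CYP48 transcript: 9840 × (1/2)^0.90196 ≈ 5266 copies per cell.
CYP48 transcript has more remaining, at ≈ 5266 copies per cell.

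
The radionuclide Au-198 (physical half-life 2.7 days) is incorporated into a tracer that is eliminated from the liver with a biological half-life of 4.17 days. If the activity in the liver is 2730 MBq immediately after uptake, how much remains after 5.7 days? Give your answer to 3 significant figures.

1/t_eff = 1/t_phys + 1/t_biol = 1/2.7 + 1/4.17 = 0.61018 per day.
t_eff = 2.7 × 4.17 / (2.7 + 4.17) ≈ 1.6389 days.
Remaining = 2730 × (1/2)^(5.7/1.6389) = 2730 × (1/2)^3.478 ≈ 245.01 MBq.

245 MBq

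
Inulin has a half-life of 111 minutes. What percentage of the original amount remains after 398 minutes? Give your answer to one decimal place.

8.3%

n = 398/111 ≈ 3.5856 half-lives.
Fraction remaining = (1/2)^3.5856 ≈ 0.083297, i.e. 8.3297%.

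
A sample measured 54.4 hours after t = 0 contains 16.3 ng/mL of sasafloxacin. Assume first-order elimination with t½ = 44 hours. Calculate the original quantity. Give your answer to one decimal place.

38.4 ng/mL

Number of half-lives elapsed: n = 54.4/44 ≈ 1.2364.
A₀ = A × 2^n = 16.3 × 2^1.2364 = 16.3 × 2.356 ≈ 38.403 ng/mL.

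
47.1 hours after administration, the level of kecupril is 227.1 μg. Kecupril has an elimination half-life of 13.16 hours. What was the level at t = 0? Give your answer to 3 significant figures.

2710 μg

Number of half-lives elapsed: n = 47.1/13.16 ≈ 3.579.
A₀ = A × 2^n = 227.1 × 2^3.579 = 227.1 × 11.951 ≈ 2714 μg.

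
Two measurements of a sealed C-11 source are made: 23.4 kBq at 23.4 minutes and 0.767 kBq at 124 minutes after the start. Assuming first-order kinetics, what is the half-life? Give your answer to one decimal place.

20.4 minutes

Over Δt = 124 − 23.4 = 100.6 minutes, the level fell by a factor of 23.4/0.767 ≈ 30.508.
n = log₂(30.508) ≈ 4.9311 half-lives, so t½ = 100.6/4.9311 ≈ 20.401 minutes.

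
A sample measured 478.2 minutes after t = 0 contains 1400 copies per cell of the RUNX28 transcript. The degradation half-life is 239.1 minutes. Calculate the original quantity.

Number of half-lives elapsed: n = 478.2/239.1 ≈ 2.
A₀ = A × 2^n = 1400 × 2^2 = 1400 × 4 ≈ 5600 copies per cell.

5600 copies per cell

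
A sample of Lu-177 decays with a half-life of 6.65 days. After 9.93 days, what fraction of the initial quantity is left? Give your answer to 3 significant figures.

n = 9.93/6.65 ≈ 1.4932 half-lives.
Fraction remaining = (1/2)^1.4932 ≈ 0.35522.

0.355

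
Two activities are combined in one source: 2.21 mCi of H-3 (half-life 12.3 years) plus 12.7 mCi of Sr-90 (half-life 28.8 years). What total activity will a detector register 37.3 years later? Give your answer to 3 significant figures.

5.45 mCi

H-3: 2.21 × (1/2)^(37.3/12.3) = 2.21 × (1/2)^3.0325 ≈ 0.27009 mCi.
Sr-90: 12.7 × (1/2)^(37.3/28.8) = 12.7 × (1/2)^1.2951 ≈ 5.1752 mCi.
Total = 0.27009 + 5.1752 ≈ 5.4453 mCi.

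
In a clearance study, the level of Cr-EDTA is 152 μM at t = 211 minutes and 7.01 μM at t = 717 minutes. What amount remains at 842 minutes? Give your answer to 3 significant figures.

3.28 μM

Over Δt = 717 − 211 = 506 minutes, the level fell by a factor of 152/7.01 ≈ 21.683.
n = log₂(21.683) ≈ 4.4385 half-lives, so t½ = 506/4.4385 ≈ 114 minutes.
From t = 717 to t = 842: 7.01 × (1/2)^((842−717)/114) ≈ 3.2783 μM.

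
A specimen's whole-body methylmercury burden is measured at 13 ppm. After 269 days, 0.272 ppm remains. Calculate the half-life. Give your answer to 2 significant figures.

48 days

A/A₀ = 0.272/13 ≈ 0.020923.
n = log₂(47.794) ≈ 5.5788 half-lives elapsed in 269 days.
t½ = 269/5.5788 ≈ 48.219 days.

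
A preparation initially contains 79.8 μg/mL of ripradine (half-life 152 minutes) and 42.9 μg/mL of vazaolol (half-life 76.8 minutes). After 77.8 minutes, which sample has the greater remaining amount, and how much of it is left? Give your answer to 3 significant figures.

ripradine: 79.8 × (1/2)^0.51184 ≈ 55.966 μg/mL.
vazaolol: 42.9 × (1/2)^1.013 ≈ 21.257 μg/mL.
Ripradine has more remaining, at ≈ 55.966 μg/mL.

ripradine, 56.0 μg/mL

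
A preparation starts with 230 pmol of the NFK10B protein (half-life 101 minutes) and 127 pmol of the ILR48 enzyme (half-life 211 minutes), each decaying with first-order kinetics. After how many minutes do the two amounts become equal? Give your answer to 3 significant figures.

Set 230·(1/2)^(t/101) = 127·(1/2)^(t/211).
Taking log₂: log₂(230/127) = t·(1/101 − 1/211).
log₂(1.811) = 0.85681; 1/101 − 1/211 = 0.0051617.
t = 0.85681 / 0.0051617 ≈ 165.99 minutes.

166 minutes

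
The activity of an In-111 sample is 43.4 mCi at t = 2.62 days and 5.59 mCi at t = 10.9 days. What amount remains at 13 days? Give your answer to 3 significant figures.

3.32 mCi

Over Δt = 10.9 − 2.62 = 8.28 days, the level fell by a factor of 43.4/5.59 ≈ 7.7639.
n = log₂(7.7639) ≈ 2.9568 half-lives, so t½ = 8.28/2.9568 ≈ 2.8003 days.
From t = 10.9 to t = 13: 5.59 × (1/2)^((13−10.9)/2.8003) ≈ 3.324 mCi.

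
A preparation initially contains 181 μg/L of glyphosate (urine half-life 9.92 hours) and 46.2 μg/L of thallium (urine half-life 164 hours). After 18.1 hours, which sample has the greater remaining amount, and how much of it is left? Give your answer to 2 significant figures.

glyphosate, 51 μg/L

glyphosate: 181 × (1/2)^1.8246 ≈ 51.1 μg/L.
thallium: 46.2 × (1/2)^0.11037 ≈ 42.798 μg/L.
Glyphosate has more remaining, at ≈ 51.1 μg/L.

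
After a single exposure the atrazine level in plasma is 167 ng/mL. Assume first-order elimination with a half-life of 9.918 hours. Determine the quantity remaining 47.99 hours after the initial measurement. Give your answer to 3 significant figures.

5.84 ng/mL

Number of half-lives: n = 47.99/9.918 ≈ 4.8387.
Remaining = 167 × (1/2)^4.8387 = 167 × 0.034947 ≈ 5.8362 ng/mL.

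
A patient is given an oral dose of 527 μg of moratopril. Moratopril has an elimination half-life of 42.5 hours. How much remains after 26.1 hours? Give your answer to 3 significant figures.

Number of half-lives: n = 26.1/42.5 ≈ 0.61412.
Remaining = 527 × (1/2)^0.61412 = 527 × 0.65333 ≈ 344.3 μg.

344 μg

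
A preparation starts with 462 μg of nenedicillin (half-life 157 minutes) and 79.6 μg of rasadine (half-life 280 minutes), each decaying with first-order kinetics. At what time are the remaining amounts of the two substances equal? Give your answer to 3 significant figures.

907 minutes

Set 462·(1/2)^(t/157) = 79.6·(1/2)^(t/280).
Taking log₂: log₂(462/79.6) = t·(1/157 − 1/280).
log₂(5.804) = 2.5371; 1/157 − 1/280 = 0.002798.
t = 2.5371 / 0.002798 ≈ 906.74 minutes.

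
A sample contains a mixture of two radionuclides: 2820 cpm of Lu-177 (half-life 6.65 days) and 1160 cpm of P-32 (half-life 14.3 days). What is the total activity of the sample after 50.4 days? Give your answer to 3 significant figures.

Lu-177: 2820 × (1/2)^(50.4/6.65) = 2820 × (1/2)^7.5789 ≈ 14.749 cpm.
P-32: 1160 × (1/2)^(50.4/14.3) = 1160 × (1/2)^3.5245 ≈ 100.81 cpm.
Total = 14.749 + 100.81 ≈ 115.55 cpm.

116 cpm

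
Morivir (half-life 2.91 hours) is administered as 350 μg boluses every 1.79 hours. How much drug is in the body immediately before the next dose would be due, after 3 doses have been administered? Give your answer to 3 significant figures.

475 μg

The 3 doses were given 5.37, 3.58, 1.79 hours ago.
Total = 350·(1/2)^(5.37/2.91) + 350·(1/2)^(3.58/2.91) + 350·(1/2)^(1.79/2.91)
      = 97.4 + 149.19 + 228.51 ≈ 475.09 μg.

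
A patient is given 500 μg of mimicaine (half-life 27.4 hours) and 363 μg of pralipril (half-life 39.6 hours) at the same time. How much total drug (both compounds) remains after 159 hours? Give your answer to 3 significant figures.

mimicaine: 500 × (1/2)^(159/27.4) = 500 × (1/2)^5.8029 ≈ 8.9561 μg.
pralipril: 363 × (1/2)^(159/39.6) = 363 × (1/2)^4.0152 ≈ 22.45 μg.
Total = 8.9561 + 22.45 ≈ 31.407 μg.

31.4 μg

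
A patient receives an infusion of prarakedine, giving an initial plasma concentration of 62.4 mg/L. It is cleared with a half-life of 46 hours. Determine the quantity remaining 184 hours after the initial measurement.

Elapsed time is 4 half-lives (184/46).
Each half-life halves the amount: 62.4 × (1/2)^4 = 62.4/16 = 3.9 mg/L.

3.9 mg/L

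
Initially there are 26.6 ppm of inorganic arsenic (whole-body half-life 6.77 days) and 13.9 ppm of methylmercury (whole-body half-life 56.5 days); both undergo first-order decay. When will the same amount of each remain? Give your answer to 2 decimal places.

7.20 days

Set 26.6·(1/2)^(t/6.77) = 13.9·(1/2)^(t/56.5).
Taking log₂: log₂(26.6/13.9) = t·(1/6.77 − 1/56.5).
log₂(1.9137) = 0.93634; 1/6.77 − 1/56.5 = 0.13001.
t = 0.93634 / 0.13001 ≈ 7.202 days.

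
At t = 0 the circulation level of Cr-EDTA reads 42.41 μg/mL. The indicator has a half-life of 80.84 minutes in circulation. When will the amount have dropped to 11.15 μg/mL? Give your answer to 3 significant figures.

Fraction remaining = 11.15/42.41 ≈ 0.26291.
n = log₂(42.41/11.15) = ln(3.8036)/ln 2 ≈ 1.9274 half-lives.
t = n × t½ = 1.9274 × 80.84 ≈ 155.81 minutes.

156 minutes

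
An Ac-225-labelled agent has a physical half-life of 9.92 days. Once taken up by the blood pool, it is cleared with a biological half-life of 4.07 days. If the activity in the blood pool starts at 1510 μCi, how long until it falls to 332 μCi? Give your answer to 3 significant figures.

6.31 days

1/t_eff = 1/t_phys + 1/t_biol = 1/9.92 + 1/4.07 = 0.34651 per day.
t_eff = 9.92 × 4.07 / (9.92 + 4.07) ≈ 2.8859 days.
n = log₂(1510/332) ≈ 2.1853; t = 2.1853 × 2.8859 ≈ 6.3066 days.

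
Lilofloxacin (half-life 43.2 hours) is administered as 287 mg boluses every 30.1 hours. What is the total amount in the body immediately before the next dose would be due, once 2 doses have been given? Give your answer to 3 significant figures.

286 mg

The 2 doses were given 60.2, 30.1 hours ago.
Total = 287·(1/2)^(60.2/43.2) + 287·(1/2)^(30.1/43.2)
      = 109.24 + 177.07 ≈ 286.31 mg.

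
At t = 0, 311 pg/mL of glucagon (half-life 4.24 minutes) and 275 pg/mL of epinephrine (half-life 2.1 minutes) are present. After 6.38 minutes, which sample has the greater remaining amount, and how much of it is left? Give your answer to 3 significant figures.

glucagon: 311 × (1/2)^1.5047 ≈ 109.6 pg/mL.
epinephrine: 275 × (1/2)^3.0381 ≈ 33.479 pg/mL.
Glucagon has more remaining, at ≈ 109.6 pg/mL.

glucagon, 110 pg/mL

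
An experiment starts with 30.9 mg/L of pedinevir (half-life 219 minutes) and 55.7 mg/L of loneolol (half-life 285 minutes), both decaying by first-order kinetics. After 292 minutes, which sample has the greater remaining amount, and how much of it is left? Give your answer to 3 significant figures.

pedinevir: 30.9 × (1/2)^1.3333 ≈ 12.263 mg/L.
loneolol: 55.7 × (1/2)^1.0246 ≈ 27.38 mg/L.
Loneolol has more remaining, at ≈ 27.38 mg/L.

loneolol, 27.4 mg/L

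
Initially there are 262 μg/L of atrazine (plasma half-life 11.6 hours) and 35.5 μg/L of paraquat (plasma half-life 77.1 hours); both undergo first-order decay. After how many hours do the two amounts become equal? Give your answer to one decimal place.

Set 262·(1/2)^(t/11.6) = 35.5·(1/2)^(t/77.1).
Taking log₂: log₂(262/35.5) = t·(1/11.6 − 1/77.1).
log₂(7.3803) = 2.8837; 1/11.6 − 1/77.1 = 0.073237.
t = 2.8837 / 0.073237 ≈ 39.375 hours.

39.4 hours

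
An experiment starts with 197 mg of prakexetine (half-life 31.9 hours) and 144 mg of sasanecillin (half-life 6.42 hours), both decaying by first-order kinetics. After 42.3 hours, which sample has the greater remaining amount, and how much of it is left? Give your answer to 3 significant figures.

prakexetine, 78.6 mg

prakexetine: 197 × (1/2)^1.326 ≈ 78.577 mg.
sasanecillin: 144 × (1/2)^6.5888 ≈ 1.496 mg.
Prakexetine has more remaining, at ≈ 78.577 mg.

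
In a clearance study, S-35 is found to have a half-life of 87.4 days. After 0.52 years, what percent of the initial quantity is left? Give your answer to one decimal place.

22.2%

0.52 years = 189.8 days.
n = 189.8/87.4 ≈ 2.1716 half-lives.
Fraction remaining = (1/2)^2.1716 ≈ 0.22196, i.e. 22.196%.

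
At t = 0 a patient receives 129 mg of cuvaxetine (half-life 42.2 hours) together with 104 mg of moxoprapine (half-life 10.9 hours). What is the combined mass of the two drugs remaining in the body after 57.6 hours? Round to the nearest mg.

cuvaxetine: 129 × (1/2)^(57.6/42.2) = 129 × (1/2)^1.3649 ≈ 50.085 mg.
moxoprapine: 104 × (1/2)^(57.6/10.9) = 104 × (1/2)^5.2844 ≈ 2.6685 mg.
Total = 50.085 + 2.6685 ≈ 52.753 mg.

53 mg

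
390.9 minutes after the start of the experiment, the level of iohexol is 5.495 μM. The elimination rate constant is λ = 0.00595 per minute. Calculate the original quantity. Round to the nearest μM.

56 μM

t½ = ln 2 / λ = 0.69315 / 0.00595 ≈ 116.5 minutes.
Number of half-lives elapsed: n = 390.9/116.5 ≈ 3.3555.
A₀ = A × 2^n = 5.495 × 2^3.3555 = 5.495 × 10.235 ≈ 56.244 μM.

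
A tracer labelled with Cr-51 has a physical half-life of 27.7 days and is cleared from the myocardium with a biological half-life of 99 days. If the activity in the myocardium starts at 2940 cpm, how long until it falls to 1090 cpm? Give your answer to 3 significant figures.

31.0 days

1/t_eff = 1/t_phys + 1/t_biol = 1/27.7 + 1/99 = 0.046202 per day.
t_eff = 27.7 × 99 / (27.7 + 99) ≈ 21.644 days.
n = log₂(2940/1090) ≈ 1.4315; t = 1.4315 × 21.644 ≈ 30.983 days.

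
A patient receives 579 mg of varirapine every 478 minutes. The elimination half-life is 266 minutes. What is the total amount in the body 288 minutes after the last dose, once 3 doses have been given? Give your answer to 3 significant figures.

The 3 doses were given 1244, 766, 288 minutes ago.
Total = 579·(1/2)^(1244/266) + 579·(1/2)^(766/266) + 579·(1/2)^(288/266)
      = 22.639 + 78.669 + 273.37 ≈ 374.68 mg.

375 mg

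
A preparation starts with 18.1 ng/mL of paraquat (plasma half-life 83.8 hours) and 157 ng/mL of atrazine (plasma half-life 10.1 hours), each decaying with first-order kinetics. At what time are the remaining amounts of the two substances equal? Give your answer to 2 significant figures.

Set 18.1·(1/2)^(t/83.8) = 157·(1/2)^(t/10.1).
Taking log₂: log₂(18.1/157) = t·(1/83.8 − 1/10.1).
log₂(0.11529) = -3.1167; 1/83.8 − 1/10.1 = -0.087077.
t = -3.1167 / -0.087077 ≈ 35.793 hours.

36 hours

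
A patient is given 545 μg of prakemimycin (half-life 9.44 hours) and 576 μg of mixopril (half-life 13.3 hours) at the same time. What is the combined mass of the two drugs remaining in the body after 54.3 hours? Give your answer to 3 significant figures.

prakemimycin: 545 × (1/2)^(54.3/9.44) = 545 × (1/2)^5.7521 ≈ 10.112 μg.
mixopril: 576 × (1/2)^(54.3/13.3) = 576 × (1/2)^4.0827 ≈ 33.994 μg.
Total = 10.112 + 33.994 ≈ 44.106 μg.

44.1 μg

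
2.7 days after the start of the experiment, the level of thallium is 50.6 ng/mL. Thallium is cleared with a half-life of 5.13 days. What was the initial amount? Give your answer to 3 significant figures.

Number of half-lives elapsed: n = 2.7/5.13 ≈ 0.52632.
A₀ = A × 2^n = 50.6 × 2^0.52632 = 50.6 × 1.4402 ≈ 72.876 ng/mL.

72.9 ng/mL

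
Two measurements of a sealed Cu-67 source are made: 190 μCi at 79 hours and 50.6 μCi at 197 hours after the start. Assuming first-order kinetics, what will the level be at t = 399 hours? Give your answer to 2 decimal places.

Over Δt = 197 − 79 = 118 hours, the level fell by a factor of 190/50.6 ≈ 3.7549.
n = log₂(3.7549) ≈ 1.9088 half-lives, so t½ = 118/1.9088 ≈ 61.819 hours.
From t = 197 to t = 399: 50.6 × (1/2)^((399−197)/61.819) ≈ 5.2542 μCi.

5.25 μCi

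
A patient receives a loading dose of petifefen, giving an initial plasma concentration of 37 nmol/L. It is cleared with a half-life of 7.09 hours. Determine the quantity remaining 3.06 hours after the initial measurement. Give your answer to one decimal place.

27.4 nmol/L

Number of half-lives: n = 3.06/7.09 ≈ 0.43159.
Remaining = 37 × (1/2)^0.43159 = 37 × 0.74144 ≈ 27.433 nmol/L.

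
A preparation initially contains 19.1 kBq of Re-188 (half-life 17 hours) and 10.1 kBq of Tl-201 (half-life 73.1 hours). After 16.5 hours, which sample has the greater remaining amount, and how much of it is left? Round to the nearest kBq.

Re-188, 10 kBq

Re-188: 19.1 × (1/2)^0.97059 ≈ 9.7467 kBq.
Tl-201: 10.1 × (1/2)^0.22572 ≈ 8.6372 kBq.
Re-188 has more remaining, at ≈ 9.7467 kBq.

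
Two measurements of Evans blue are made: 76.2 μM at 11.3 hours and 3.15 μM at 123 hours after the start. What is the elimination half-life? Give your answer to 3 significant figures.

24.3 hours

Over Δt = 123 − 11.3 = 111.7 hours, the level fell by a factor of 76.2/3.15 ≈ 24.19.
n = log₂(24.19) ≈ 4.5964 half-lives, so t½ = 111.7/4.5964 ≈ 24.302 hours.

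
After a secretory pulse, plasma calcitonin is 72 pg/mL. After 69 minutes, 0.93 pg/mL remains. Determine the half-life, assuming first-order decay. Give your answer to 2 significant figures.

A/A₀ = 0.93/72 ≈ 0.012917.
n = log₂(77.419) ≈ 6.2746 half-lives elapsed in 69 minutes.
t½ = 69/6.2746 ≈ 10.997 minutes.

11 minutes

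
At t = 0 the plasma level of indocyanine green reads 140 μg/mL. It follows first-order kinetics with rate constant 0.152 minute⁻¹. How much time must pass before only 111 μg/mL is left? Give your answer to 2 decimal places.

t½ = ln 2 / λ = 0.69315 / 0.152 ≈ 4.5602 minutes.
Fraction remaining = 111/140 ≈ 0.79286.
n = log₂(140/111) = ln(1.2613)/ln 2 ≈ 0.33487 half-lives.
t = n × t½ = 0.33487 × 4.5602 ≈ 1.5271 minutes.

1.53 minutes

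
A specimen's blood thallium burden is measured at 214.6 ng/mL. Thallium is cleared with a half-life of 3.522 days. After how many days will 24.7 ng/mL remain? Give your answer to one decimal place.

Fraction remaining = 24.7/214.6 ≈ 0.1151.
n = log₂(214.6/24.7) = ln(8.6883)/ln 2 ≈ 3.1191 half-lives.
t = n × t½ = 3.1191 × 3.522 ≈ 10.985 days.

11.0 days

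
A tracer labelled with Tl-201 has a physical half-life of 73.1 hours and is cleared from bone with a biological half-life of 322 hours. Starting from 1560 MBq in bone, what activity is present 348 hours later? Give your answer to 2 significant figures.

27 MBq

1/t_eff = 1/t_phys + 1/t_biol = 1/73.1 + 1/322 = 0.016785 per hour.
t_eff = 73.1 × 322 / (73.1 + 322) ≈ 59.575 hours.
Remaining = 1560 × (1/2)^(348/59.575) = 1560 × (1/2)^5.8413 ≈ 27.208 MBq.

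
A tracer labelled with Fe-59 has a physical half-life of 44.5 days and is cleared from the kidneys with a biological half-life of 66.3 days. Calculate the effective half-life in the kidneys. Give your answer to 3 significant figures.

1/t_eff = 1/t_phys + 1/t_biol = 1/44.5 + 1/66.3 = 0.037555 per day.
t_eff = 44.5 × 66.3 / (44.5 + 66.3) ≈ 26.628 days.

26.6 days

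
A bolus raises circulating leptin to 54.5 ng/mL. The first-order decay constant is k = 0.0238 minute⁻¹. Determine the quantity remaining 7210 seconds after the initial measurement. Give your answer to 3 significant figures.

3.12 ng/mL

t½ = ln 2 / k = 0.69315 / 0.0238 ≈ 29.124 minutes.
Convert the elapsed time: 7210 seconds = 120.167 minutes.
Number of half-lives: n = 120.167/29.124 ≈ 4.1261.
Remaining = 54.5 × (1/2)^4.1261 = 54.5 × 0.057271 ≈ 3.1213 ng/mL.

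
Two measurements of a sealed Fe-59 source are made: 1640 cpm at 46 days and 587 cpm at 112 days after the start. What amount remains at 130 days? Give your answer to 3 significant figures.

444 cpm

Over Δt = 112 − 46 = 66 days, the level fell by a factor of 1640/587 ≈ 2.7939.
n = log₂(2.7939) ≈ 1.4823 half-lives, so t½ = 66/1.4823 ≈ 44.526 days.
From t = 112 to t = 130: 587 × (1/2)^((130−112)/44.526) ≈ 443.55 cpm.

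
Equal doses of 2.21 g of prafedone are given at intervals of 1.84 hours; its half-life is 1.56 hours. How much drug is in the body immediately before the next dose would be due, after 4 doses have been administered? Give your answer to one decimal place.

1.7 g

The 4 doses were given 7.36, 5.52, 3.68, 1.84 hours ago.
Total = 2.21·(1/2)^(7.36/1.56) + 2.21·(1/2)^(5.52/1.56) + 2.21·(1/2)^(3.68/1.56) + 2.21·(1/2)^(1.84/1.56)
      = 0.083975 + 0.1902 + 0.43079 + 0.97573 ≈ 1.6807 g.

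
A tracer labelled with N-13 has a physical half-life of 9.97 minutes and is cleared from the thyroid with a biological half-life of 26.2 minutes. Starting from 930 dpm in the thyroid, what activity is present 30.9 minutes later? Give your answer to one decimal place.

47.9 dpm

1/t_eff = 1/t_phys + 1/t_biol = 1/9.97 + 1/26.2 = 0.13847 per minute.
t_eff = 9.97 × 26.2 / (9.97 + 26.2) ≈ 7.2218 minutes.
Remaining = 930 × (1/2)^(30.9/7.2218) = 930 × (1/2)^4.2787 ≈ 47.915 dpm.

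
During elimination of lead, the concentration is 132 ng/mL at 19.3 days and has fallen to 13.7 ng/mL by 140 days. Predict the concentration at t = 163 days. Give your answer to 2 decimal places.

Over Δt = 140 − 19.3 = 120.7 days, the level fell by a factor of 132/13.7 ≈ 9.635.
n = log₂(9.635) ≈ 3.2683 half-lives, so t½ = 120.7/3.2683 ≈ 36.931 days.
From t = 140 to t = 163: 13.7 × (1/2)^((163−140)/36.931) ≈ 8.897 ng/mL.

8.90 ng/mL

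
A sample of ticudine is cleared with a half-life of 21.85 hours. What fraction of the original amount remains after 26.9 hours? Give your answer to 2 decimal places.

n = 26.9/21.85 ≈ 1.2311 half-lives.
Fraction remaining = (1/2)^1.2311 ≈ 0.42599.

0.43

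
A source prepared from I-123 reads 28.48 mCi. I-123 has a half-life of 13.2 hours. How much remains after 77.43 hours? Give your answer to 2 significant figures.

Number of half-lives: n = 77.43/13.2 ≈ 5.8659.
Remaining = 28.48 × (1/2)^5.8659 = 28.48 × 0.017147 ≈ 0.48834 mCi.

0.49 mCi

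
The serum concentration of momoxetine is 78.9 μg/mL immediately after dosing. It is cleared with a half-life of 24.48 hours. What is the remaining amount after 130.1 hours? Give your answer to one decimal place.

2.0 μg/mL

Number of half-lives: n = 130.1/24.48 ≈ 5.3145.
Remaining = 78.9 × (1/2)^5.3145 = 78.9 × 0.025128 ≈ 1.9826 μg/mL.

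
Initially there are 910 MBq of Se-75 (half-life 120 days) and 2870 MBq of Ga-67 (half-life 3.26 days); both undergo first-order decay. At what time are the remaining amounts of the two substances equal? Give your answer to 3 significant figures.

5.55 days

Set 910·(1/2)^(t/120) = 2870·(1/2)^(t/3.26).
Taking log₂: log₂(910/2870) = t·(1/120 − 1/3.26).
log₂(0.31707) = -1.6571; 1/120 − 1/3.26 = -0.29842.
t = -1.6571 / -0.29842 ≈ 5.553 days.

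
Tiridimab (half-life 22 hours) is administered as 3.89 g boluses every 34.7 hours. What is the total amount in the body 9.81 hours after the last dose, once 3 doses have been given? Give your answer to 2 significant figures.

4.1 g

The 3 doses were given 79.21, 44.51, 9.81 hours ago.
Total = 3.89·(1/2)^(79.21/22) + 3.89·(1/2)^(44.51/22) + 3.89·(1/2)^(9.81/22)
      = 0.3207 + 0.957 + 2.8557 ≈ 4.1334 g.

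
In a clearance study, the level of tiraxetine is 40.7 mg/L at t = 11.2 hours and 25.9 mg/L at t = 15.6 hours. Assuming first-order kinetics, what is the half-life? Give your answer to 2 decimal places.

Over Δt = 15.6 − 11.2 = 4.4 hours, the level fell by a factor of 40.7/25.9 ≈ 1.5714.
n = log₂(1.5714) ≈ 0.65208 half-lives, so t½ = 4.4/0.65208 ≈ 6.7477 hours.

6.75 hours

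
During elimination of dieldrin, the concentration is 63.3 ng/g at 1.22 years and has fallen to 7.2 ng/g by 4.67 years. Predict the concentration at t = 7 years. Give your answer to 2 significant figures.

1.7 ng/g

Over Δt = 4.67 − 1.22 = 3.45 years, the level fell by a factor of 63.3/7.2 ≈ 8.7917.
n = log₂(8.7917) ≈ 3.1361 half-lives, so t½ = 3.45/3.1361 ≈ 1.1001 years.
From t = 4.67 to t = 7: 7.2 × (1/2)^((7−4.67)/1.1001) ≈ 1.6586 ng/g.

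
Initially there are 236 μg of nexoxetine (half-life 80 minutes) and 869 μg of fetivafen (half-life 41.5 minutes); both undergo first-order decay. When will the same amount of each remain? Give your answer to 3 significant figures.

Set 236·(1/2)^(t/80) = 869·(1/2)^(t/41.5).
Taking log₂: log₂(236/869) = t·(1/80 − 1/41.5).
log₂(0.27158) = -1.8806; 1/80 − 1/41.5 = -0.011596.
t = -1.8806 / -0.011596 ≈ 162.17 minutes.

162 minutes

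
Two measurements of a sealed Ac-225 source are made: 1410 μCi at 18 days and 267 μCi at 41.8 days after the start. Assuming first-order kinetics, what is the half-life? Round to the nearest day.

10 days

Over Δt = 41.8 − 18 = 23.8 days, the level fell by a factor of 1410/267 ≈ 5.2809.
n = log₂(5.2809) ≈ 2.4008 half-lives, so t½ = 23.8/2.4008 ≈ 9.9134 days.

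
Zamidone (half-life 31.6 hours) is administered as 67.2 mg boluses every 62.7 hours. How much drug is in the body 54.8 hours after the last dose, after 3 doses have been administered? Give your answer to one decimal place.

The 3 doses were given 180.2, 117.5, 54.8 hours ago.
Total = 67.2·(1/2)^(180.2/31.6) + 67.2·(1/2)^(117.5/31.6) + 67.2·(1/2)^(54.8/31.6)
      = 1.2904 + 5.1054 + 20.199 ≈ 26.595 mg.

26.6 mg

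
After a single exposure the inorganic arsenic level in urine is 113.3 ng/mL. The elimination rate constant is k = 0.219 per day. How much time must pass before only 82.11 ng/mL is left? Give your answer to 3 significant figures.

t½ = ln 2 / k = 0.69315 / 0.219 ≈ 3.1651 days.
Fraction remaining = 82.11/113.3 ≈ 0.72471.
n = log₂(113.3/82.11) = ln(1.3799)/ln 2 ≈ 0.46452 half-lives.
t = n × t½ = 0.46452 × 3.1651 ≈ 1.4702 days.

1.47 days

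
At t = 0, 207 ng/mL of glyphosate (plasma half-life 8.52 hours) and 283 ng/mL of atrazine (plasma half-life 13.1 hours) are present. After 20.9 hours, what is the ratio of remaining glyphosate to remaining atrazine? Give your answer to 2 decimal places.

0.40

glyphosate: 207 × (1/2)^(20.9/8.52) = 207 × (1/2)^2.4531 ≈ 37.803 ng/mL.
atrazine: 283 × (1/2)^(20.9/13.1) = 283 × (1/2)^1.5954 ≈ 93.652 ng/mL.
Ratio ≈ 37.803 / 93.652 ≈ 0.40366.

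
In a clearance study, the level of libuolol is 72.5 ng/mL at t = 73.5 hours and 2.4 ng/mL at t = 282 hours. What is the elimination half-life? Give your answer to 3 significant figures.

Over Δt = 282 − 73.5 = 208.5 hours, the level fell by a factor of 72.5/2.4 ≈ 30.208.
n = log₂(30.208) ≈ 4.9169 half-lives, so t½ = 208.5/4.9169 ≈ 42.405 hours.

42.4 hours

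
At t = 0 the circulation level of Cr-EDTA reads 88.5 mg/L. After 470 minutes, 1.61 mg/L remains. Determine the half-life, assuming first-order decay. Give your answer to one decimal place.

81.3 minutes

A/A₀ = 1.61/88.5 ≈ 0.018192.
n = log₂(54.969) ≈ 5.7805 half-lives elapsed in 470 minutes.
t½ = 470/5.7805 ≈ 81.307 minutes.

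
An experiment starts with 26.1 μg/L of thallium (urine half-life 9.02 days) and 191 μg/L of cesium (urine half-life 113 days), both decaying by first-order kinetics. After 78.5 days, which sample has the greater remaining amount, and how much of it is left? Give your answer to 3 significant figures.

cesium, 118 μg/L

thallium: 26.1 × (1/2)^8.7029 ≈ 0.062634 μg/L.
cesium: 191 × (1/2)^0.69469 ≈ 118.01 μg/L.
Cesium has more remaining, at ≈ 118.01 μg/L.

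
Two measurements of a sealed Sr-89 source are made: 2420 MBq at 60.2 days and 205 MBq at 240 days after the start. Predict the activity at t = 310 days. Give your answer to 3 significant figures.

78.4 MBq

Over Δt = 240 − 60.2 = 179.8 days, the level fell by a factor of 2420/205 ≈ 11.805.
n = log₂(11.805) ≈ 3.5613 half-lives, so t½ = 179.8/3.5613 ≈ 50.487 days.
From t = 240 to t = 310: 205 × (1/2)^((310−240)/50.487) ≈ 78.411 MBq.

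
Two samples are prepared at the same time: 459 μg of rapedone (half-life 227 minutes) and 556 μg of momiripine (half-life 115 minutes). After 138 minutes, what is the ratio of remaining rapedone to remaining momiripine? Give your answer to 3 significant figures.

rapedone: 459 × (1/2)^(138/227) = 459 × (1/2)^0.60793 ≈ 301.17 μg.
momiripine: 556 × (1/2)^(138/115) = 556 × (1/2)^1.2 ≈ 242.01 μg.
Ratio ≈ 301.17 / 242.01 ≈ 1.2444.

1.24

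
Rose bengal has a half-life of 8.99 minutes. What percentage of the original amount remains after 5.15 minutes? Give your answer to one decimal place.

67.2%

n = 5.15/8.99 ≈ 0.57286 half-lives.
Fraction remaining = (1/2)^0.57286 ≈ 0.67228, i.e. 67.228%.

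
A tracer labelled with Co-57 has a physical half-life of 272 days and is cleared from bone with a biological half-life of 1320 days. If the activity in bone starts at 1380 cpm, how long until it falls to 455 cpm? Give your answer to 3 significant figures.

1/t_eff = 1/t_phys + 1/t_biol = 1/272 + 1/1320 = 0.004434 per day.
t_eff = 272 × 1320 / (272 + 1320) ≈ 225.53 days.
n = log₂(1380/455) ≈ 1.6007; t = 1.6007 × 225.53 ≈ 361.01 days.

361 days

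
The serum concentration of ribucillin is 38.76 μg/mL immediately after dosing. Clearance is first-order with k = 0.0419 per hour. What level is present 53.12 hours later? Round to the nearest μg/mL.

4 μg/mL

t½ = ln 2 / k = 0.69315 / 0.0419 ≈ 16.543 hours.
Number of half-lives: n = 53.12/16.543 ≈ 3.211.
Remaining = 38.76 × (1/2)^3.211 = 38.76 × 0.10799 ≈ 4.1856 μg/mL.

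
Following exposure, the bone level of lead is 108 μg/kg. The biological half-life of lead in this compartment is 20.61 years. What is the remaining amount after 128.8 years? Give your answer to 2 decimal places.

Number of half-lives: n = 128.8/20.61 ≈ 6.2494.
Remaining = 108 × (1/2)^6.2494 = 108 × 0.013145 ≈ 1.4196 μg/kg.

1.42 μg/kg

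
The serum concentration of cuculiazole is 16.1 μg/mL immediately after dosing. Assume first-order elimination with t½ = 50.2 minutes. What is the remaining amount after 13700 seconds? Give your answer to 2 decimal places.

0.69 μg/mL

Convert the elapsed time: 13700 seconds = 228.333 minutes.
Number of half-lives: n = 228.333/50.2 ≈ 4.5485.
Remaining = 16.1 × (1/2)^4.5485 = 16.1 × 0.042734 ≈ 0.68802 μg/mL.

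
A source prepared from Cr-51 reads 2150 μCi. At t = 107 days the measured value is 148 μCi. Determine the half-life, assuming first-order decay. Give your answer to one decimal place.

A/A₀ = 148/2150 ≈ 0.068837.
n = log₂(14.527) ≈ 3.8607 half-lives elapsed in 107 days.
t½ = 107/3.8607 ≈ 27.715 days.

27.7 days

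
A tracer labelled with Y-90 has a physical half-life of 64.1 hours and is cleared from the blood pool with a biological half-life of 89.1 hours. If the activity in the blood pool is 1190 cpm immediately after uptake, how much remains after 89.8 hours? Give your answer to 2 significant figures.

220 cpm

1/t_eff = 1/t_phys + 1/t_biol = 1/64.1 + 1/89.1 = 0.026824 per hour.
t_eff = 64.1 × 89.1 / (64.1 + 89.1) ≈ 37.28 hours.
Remaining = 1190 × (1/2)^(89.8/37.28) = 1190 × (1/2)^2.4088 ≈ 224.09 cpm.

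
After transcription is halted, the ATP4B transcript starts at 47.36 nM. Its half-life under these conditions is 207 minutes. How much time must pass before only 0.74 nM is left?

1242 minutes

0.74/47.36 = 1/64, so 6 half-lives have elapsed.
t = 6 × 207 = 1242 minutes.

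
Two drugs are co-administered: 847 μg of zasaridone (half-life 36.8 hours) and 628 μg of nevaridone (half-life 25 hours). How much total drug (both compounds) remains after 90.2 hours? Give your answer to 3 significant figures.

zasaridone: 847 × (1/2)^(90.2/36.8) = 847 × (1/2)^2.4511 ≈ 154.89 μg.
nevaridone: 628 × (1/2)^(90.2/25) = 628 × (1/2)^3.608 ≈ 51.504 μg.
Total = 154.89 + 51.504 ≈ 206.4 μg.

206 μg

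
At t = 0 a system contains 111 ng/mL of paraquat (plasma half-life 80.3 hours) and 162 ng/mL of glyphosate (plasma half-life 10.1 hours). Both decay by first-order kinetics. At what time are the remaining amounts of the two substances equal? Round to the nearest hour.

6 hours

Set 111·(1/2)^(t/80.3) = 162·(1/2)^(t/10.1).
Taking log₂: log₂(111/162) = t·(1/80.3 − 1/10.1).
log₂(0.68519) = -0.54543; 1/80.3 − 1/10.1 = -0.086557.
t = -0.54543 / -0.086557 ≈ 6.3015 hours.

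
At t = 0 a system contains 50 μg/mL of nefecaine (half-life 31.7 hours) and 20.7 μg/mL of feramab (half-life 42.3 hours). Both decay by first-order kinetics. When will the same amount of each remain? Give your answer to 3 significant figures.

161 hours

Set 50·(1/2)^(t/31.7) = 20.7·(1/2)^(t/42.3).
Taking log₂: log₂(50/20.7) = t·(1/31.7 − 1/42.3).
log₂(2.4155) = 1.2723; 1/31.7 − 1/42.3 = 0.0079051.
t = 1.2723 / 0.0079051 ≈ 160.95 hours.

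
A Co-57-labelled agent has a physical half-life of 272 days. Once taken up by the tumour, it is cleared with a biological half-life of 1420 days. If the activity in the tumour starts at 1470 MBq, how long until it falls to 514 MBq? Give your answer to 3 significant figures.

346 days

1/t_eff = 1/t_phys + 1/t_biol = 1/272 + 1/1420 = 0.0043807 per day.
t_eff = 272 × 1420 / (272 + 1420) ≈ 228.27 days.
n = log₂(1470/514) ≈ 1.516; t = 1.516 × 228.27 ≈ 346.06 days.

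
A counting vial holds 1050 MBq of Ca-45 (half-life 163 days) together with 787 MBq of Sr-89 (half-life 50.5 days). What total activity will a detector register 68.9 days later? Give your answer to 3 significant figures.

Ca-45: 1050 × (1/2)^(68.9/163) = 1050 × (1/2)^0.4227 ≈ 783.33 MBq.
Sr-89: 787 × (1/2)^(68.9/50.5) = 787 × (1/2)^1.3644 ≈ 305.68 MBq.
Total = 783.33 + 305.68 ≈ 1089 MBq.

1090 MBq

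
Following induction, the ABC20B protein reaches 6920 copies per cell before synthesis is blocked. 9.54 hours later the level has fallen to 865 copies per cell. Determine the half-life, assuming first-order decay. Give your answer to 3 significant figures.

3.18 hours

A/A₀ = 865/6920 ≈ 0.125.
n = log₂(8) ≈ 3 half-lives elapsed in 9.54 hours.
t½ = 9.54/3 ≈ 3.18 hours.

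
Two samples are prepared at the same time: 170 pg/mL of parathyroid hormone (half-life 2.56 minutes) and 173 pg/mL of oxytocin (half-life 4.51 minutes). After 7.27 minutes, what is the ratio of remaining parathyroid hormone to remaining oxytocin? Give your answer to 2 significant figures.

0.42

parathyroid hormone: 170 × (1/2)^(7.27/2.56) = 170 × (1/2)^2.8398 ≈ 23.745 pg/mL.
oxytocin: 173 × (1/2)^(7.27/4.51) = 173 × (1/2)^1.612 ≈ 56.597 pg/mL.
Ratio ≈ 23.745 / 56.597 ≈ 0.41954.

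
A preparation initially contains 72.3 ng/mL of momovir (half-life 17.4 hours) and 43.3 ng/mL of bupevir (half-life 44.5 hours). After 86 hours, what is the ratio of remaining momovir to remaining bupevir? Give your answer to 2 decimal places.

0.21

momovir: 72.3 × (1/2)^(86/17.4) = 72.3 × (1/2)^4.9425 ≈ 2.3512 ng/mL.
bupevir: 43.3 × (1/2)^(86/44.5) = 43.3 × (1/2)^1.9326 ≈ 11.343 ng/mL.
Ratio ≈ 2.3512 / 11.343 ≈ 0.20728.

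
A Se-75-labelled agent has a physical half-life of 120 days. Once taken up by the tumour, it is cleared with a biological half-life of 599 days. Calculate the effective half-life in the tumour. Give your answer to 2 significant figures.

100 days

1/t_eff = 1/t_phys + 1/t_biol = 1/120 + 1/599 = 0.010003 per day.
t_eff = 120 × 599 / (120 + 599) ≈ 99.972 days.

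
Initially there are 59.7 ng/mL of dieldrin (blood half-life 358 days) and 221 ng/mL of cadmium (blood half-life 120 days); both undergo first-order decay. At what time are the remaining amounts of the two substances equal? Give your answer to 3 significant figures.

Set 59.7·(1/2)^(t/358) = 221·(1/2)^(t/120).
Taking log₂: log₂(59.7/221) = t·(1/358 − 1/120).
log₂(0.27014) = -1.8882; 1/358 − 1/120 = -0.00554.
t = -1.8882 / -0.00554 ≈ 340.84 days.

341 days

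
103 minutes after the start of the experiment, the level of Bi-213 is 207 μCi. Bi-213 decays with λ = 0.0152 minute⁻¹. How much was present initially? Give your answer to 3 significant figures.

991 μCi

t½ = ln 2 / λ = 0.69315 / 0.0152 ≈ 45.602 minutes.
Number of half-lives elapsed: n = 103/45.602 ≈ 2.2587.
A₀ = A × 2^n = 207 × 2^2.2587 = 207 × 4.7855 ≈ 990.61 μCi.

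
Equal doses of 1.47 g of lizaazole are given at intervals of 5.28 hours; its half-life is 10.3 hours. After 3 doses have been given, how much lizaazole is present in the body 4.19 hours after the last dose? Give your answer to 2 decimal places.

2.43 g

The 3 doses were given 14.75, 9.47, 4.19 hours ago.
Total = 1.47·(1/2)^(14.75/10.3) + 1.47·(1/2)^(9.47/10.3) + 1.47·(1/2)^(4.19/10.3)
      = 0.54479 + 0.77722 + 1.1088 ≈ 2.4308 g.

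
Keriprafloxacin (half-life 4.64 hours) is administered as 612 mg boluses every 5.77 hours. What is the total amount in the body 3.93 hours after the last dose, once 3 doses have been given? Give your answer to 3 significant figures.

545 mg

The 3 doses were given 15.47, 9.7, 3.93 hours ago.
Total = 612·(1/2)^(15.47/4.64) + 612·(1/2)^(9.7/4.64) + 612·(1/2)^(3.93/4.64)
      = 60.688 + 143.7 + 340.24 ≈ 544.62 mg.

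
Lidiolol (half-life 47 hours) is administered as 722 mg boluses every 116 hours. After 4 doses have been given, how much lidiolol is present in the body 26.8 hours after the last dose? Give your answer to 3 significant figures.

593 mg

The 4 doses were given 374.8, 258.8, 142.8, 26.8 hours ago.
Total = 722·(1/2)^(374.8/47) + 722·(1/2)^(258.8/47) + 722·(1/2)^(142.8/47) + 722·(1/2)^(26.8/47)
      = 2.8707 + 15.884 + 87.886 + 486.28 ≈ 592.92 mg.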